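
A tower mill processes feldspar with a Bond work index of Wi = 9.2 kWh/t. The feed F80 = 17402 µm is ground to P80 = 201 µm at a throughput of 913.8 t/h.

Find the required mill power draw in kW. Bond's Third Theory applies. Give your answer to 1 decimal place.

W = 10·Wi·[P80^(−½) − F80^(−½)]
W = 10·9.2·(1/√201 − 1/√17402) = 10·9.2·(0.062954) = 5.7918 kWh/t
P_mill = W·ṁ = 5.7918·913.8 = 5292.5 kW

P = 5292.5 kW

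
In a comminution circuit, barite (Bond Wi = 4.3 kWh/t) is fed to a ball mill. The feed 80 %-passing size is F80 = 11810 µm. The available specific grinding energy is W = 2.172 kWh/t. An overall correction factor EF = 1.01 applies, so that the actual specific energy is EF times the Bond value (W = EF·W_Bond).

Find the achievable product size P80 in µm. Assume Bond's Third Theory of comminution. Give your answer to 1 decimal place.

P80 = 285.2 µm

Bond:  W = 10 Wi (1/√P − 1/√F)
W_Bond = W / EF = 2.172 / 1.01 = 2.1505 kWh/t
P80^-0.5 = F80^-0.5 + W_Bond/(10 Wi)
  = 2.1505/(10·4.3) + 1/√11810 = 0.050012 + 0.009202 = 0.059213
P80 = (1/0.059213)² = 16.8881² = 285.21 µm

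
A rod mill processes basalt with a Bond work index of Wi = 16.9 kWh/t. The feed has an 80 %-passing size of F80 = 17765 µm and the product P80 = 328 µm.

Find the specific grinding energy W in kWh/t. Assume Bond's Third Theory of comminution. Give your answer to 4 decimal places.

W = 10 Wi / √P80 − 10 Wi / √F80
1/√328 = 0.055216;  1/√17765 = 0.007503
W = 10·16.9·(0.055216 − 0.007503) = 8.0635 kWh/t

W = 8.0635 kWh/t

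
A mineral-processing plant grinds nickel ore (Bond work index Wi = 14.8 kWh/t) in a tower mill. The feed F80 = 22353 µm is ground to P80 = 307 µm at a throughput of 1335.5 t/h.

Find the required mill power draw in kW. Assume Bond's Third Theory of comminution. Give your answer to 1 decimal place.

P = 9958.7 kW

Bond: W = 10·Wi·(1/√P80 − 1/√F80)
W = 10·14.8·(1/√307 − 1/√22353) = 10·14.8·(0.050384) = 7.4569 kWh/t
Mill draw = 7.4569 × 1335.5 = 9958.7 kW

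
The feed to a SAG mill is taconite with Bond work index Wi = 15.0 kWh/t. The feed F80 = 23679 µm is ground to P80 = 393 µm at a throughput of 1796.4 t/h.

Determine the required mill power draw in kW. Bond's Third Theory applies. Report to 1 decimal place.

W_Bond = 10·Wi·(1/√P₈₀ − 1/√F₈₀)
W = 10·15.0·(1/√393 − 1/√23679) = 10·15.0·(0.043945) = 6.5917 kWh/t
Mill draw = 6.5917 × 1796.4 = 11841.4 kW

P = 11841.4 kW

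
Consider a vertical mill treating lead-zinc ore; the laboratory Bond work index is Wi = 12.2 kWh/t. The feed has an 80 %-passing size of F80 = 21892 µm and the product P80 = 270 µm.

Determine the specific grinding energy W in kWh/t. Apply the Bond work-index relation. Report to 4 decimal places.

W = 10 Wi (1/√P80 − 1/√F80)  [Bond]
1/√270 = 0.060858;  1/√21892 = 0.006759
W = 10·12.2·(0.060858 − 0.006759) = 6.6001 kWh/t

W = 6.6001 kWh/t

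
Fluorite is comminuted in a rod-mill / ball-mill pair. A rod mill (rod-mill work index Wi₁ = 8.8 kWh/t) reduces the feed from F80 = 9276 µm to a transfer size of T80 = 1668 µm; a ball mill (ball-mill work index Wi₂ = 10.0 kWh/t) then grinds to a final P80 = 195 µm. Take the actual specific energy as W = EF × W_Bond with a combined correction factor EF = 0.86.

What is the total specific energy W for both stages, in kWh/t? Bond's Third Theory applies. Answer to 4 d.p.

W = 10·Wi·(P80^(-½) − F80^(-½))
Stage 1 (9276→1668 µm, Wi₁=8.8): W₁ = 10·8.8·(0.024485 − 0.010383) = 1.2410 kWh/t
Stage 2 (1668→195 µm, Wi₂=10.0): W₂ = 10·10.0·(0.071611 − 0.024485) = 4.7126 kWh/t
W = W₁ + W₂ = 1.2410 + 4.7126 = 5.9536 kWh/t
Apply correction: 5.9536 × 0.86 = 5.1201 kWh/t

W = 5.1201 kWh/t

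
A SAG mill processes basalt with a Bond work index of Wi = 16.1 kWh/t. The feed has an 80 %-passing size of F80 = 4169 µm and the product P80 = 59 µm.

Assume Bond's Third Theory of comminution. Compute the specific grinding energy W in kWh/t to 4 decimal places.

W_Bond = 10·Wi·(1/√P₈₀ − 1/√F₈₀)
1/√59 = 0.130189;  1/√4169 = 0.015488
W = 10·16.1·(0.130189 − 0.015488) = 18.4669 kWh/t

W = 18.4669 kWh/t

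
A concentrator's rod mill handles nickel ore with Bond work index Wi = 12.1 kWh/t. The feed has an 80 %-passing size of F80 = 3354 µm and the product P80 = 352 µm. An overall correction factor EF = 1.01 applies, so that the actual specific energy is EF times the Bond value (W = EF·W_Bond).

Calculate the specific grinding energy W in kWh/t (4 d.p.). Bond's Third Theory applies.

W = 4.4036 kWh/t

W = 10·Wi·(P80^(-½) − F80^(-½))
1/√352 = 0.053300;  1/√3354 = 0.017267
W = 10·12.1·(0.053300 − 0.017267) = 4.3600 kWh/t
Apply correction: 4.3600 × 1.01 = 4.4036 kWh/t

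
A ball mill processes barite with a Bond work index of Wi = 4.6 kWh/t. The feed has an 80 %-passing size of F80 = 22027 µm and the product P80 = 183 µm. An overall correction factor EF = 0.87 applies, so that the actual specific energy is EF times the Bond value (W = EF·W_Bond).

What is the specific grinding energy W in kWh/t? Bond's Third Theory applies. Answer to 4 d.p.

W = 2.6887 kWh/t

W = 10 Wi (P80^-0.5 − F80^-0.5)
1/√183 = 0.073922;  1/√22027 = 0.006738
W = 10·4.6·(0.073922 − 0.006738) = 3.0905 kWh/t
Apply correction: 3.0905 × 0.87 = 2.6887 kWh/t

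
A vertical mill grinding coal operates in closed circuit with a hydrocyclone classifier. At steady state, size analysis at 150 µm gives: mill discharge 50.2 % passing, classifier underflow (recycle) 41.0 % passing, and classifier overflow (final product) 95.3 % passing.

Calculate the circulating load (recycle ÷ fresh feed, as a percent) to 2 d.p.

CL = 490.22 %

Let r = R/F. Size balance at 150 µm:
d + r·d = r·u + o → r(d−u) = o−d
r = (95.3 − 50.2)/(50.2 − 41.0) = 45.1/9.2 = 4.9022
CL = 100·r = 490.22 %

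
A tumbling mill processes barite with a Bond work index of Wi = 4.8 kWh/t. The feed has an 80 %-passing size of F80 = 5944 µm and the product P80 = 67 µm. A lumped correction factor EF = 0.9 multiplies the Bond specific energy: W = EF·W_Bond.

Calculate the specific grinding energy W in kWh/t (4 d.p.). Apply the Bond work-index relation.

W = 10·Wi·[P80^(−½) − F80^(−½)]
1/√67 = 0.122169;  1/√5944 = 0.012971
W = 10·4.8·(0.122169 − 0.012971) = 5.2415 kWh/t
Apply correction: 5.2415 × 0.9 = 4.7174 kWh/t

W = 4.7174 kWh/t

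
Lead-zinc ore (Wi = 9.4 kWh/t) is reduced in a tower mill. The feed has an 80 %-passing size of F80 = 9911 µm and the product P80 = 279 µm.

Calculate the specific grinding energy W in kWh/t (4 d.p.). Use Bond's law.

W = 4.6834 kWh/t

W = 10·Wi·(P80^(-½) − F80^(-½))
1/√279 = 0.059868;  1/√9911 = 0.010045
W = 10·9.4·(0.059868 − 0.010045) = 4.6834 kWh/t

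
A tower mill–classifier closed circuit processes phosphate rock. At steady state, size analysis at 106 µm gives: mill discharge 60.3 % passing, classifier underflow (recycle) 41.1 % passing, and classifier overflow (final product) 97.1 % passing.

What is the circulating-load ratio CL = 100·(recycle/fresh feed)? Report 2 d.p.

CL = 191.67 %

Two-product formula at 106 µm:
(1+r)·d = r·u + o ⇒ r = (o−d)/(d−u)
r = (97.1 − 60.3)/(60.3 − 41.1) = 36.8/19.2 = 1.9167
CL = 100·r = 191.67 %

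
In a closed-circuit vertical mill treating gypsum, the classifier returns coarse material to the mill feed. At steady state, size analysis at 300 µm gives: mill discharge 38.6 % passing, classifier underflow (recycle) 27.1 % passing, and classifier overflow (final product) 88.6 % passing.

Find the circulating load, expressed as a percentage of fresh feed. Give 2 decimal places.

Let r = R/F. Size balance at 300 µm:
Fd + Rd = Ru + Fo ⇒ R/F = (o−d)/(d−u)
r = (88.6 − 38.6)/(38.6 − 27.1) = 50.0/11.5 = 4.3478
CL = 100·r = 434.78 %

CL = 434.78 %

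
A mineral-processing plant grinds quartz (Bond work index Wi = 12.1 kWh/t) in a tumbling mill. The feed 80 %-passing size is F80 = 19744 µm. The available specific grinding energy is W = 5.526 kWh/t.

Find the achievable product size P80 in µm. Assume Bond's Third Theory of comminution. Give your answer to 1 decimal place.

P80 = 358.9 µm

W = 10 Wi / √P80 − 10 Wi / √F80
1/√P80 = 1/√F80 + W/(10·Wi)
  = 5.5260/(10·12.1) + 1/√19744 = 0.045669 + 0.007117 = 0.052786
P80 = (1/0.052786)² = 18.9444² = 358.89 µm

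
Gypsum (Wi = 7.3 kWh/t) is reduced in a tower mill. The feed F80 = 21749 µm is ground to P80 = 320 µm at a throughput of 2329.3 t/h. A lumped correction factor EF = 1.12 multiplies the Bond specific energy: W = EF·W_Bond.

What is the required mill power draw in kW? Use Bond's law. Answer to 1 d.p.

P = 9354.8 kW

W = 10 Wi / √P80 − 10 Wi / √F80
W = 10·7.3·(1/√320 − 1/√21749) = 10·7.3·(0.049121) = 3.5858 kWh/t
Corrected W = EF·W_Bond = 1.12·3.5858 = 4.0161 kWh/t
Mill draw = 4.0161 × 2329.3 = 9354.8 kW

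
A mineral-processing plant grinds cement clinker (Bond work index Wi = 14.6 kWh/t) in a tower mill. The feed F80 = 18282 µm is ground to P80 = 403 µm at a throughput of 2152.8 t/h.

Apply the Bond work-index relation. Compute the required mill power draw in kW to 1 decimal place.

P = 13332.3 kW

Bond: W = 10·Wi·(1/√P80 − 1/√F80)
W = 10·14.6·(1/√403 − 1/√18282) = 10·14.6·(0.042418) = 6.1930 kWh/t
Power = W × throughput = 6.1930 kWh/t × 2152.8 t/h = 13332.3 kW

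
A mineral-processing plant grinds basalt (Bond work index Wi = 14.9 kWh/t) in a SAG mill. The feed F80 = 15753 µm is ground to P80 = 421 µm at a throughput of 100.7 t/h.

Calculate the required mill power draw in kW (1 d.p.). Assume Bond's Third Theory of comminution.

W = 10 Wi (P80^-0.5 − F80^-0.5)
W = 10·14.9·(1/√421 − 1/√15753) = 10·14.9·(0.040770) = 6.0747 kWh/t
Power = W × throughput = 6.0747 kWh/t × 100.7 t/h = 611.7 kW

P = 611.7 kW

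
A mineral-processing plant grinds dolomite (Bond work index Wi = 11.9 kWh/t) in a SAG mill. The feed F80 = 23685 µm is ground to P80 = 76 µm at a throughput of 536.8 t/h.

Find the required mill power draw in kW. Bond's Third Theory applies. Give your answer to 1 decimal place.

P = 6912.4 kW

W = 10 Wi (P80^-0.5 − F80^-0.5)
W = 10·11.9·(1/√76 − 1/√23685) = 10·11.9·(0.108210) = 12.8770 kWh/t
Mill draw = 12.8770 × 536.8 = 6912.4 kW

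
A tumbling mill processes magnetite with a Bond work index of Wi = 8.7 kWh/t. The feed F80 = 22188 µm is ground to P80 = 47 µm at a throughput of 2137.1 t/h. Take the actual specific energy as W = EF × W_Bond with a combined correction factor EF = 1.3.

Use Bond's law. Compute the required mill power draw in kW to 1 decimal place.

P = 33633.8 kW

W = 10·Wi·[P80^(−½) − F80^(−½)]
W = 10·8.7·(1/√47 − 1/√22188) = 10·8.7·(0.139152) = 12.1062 kWh/t
Corrected W = EF·W_Bond = 1.3·12.1062 = 15.7380 kWh/t
P = W·T = 15.7380·2137.1 = 33633.8 kW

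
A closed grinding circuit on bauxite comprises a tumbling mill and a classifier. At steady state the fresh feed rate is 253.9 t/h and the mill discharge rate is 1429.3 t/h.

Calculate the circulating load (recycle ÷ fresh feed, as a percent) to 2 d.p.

Mill node: discharge = fresh + recycle.
R = M − F = 1429.3 − 253.9 = 1175.4 t/h
CL = 100·R/F = 100·1175.4/253.9 = 462.94 %

CL = 462.94 %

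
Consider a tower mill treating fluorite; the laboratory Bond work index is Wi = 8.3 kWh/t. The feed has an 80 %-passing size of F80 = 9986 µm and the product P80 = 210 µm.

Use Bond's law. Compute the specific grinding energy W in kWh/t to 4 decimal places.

W = 10·Wi·(P80^(-½) − F80^(-½))
1/√210 = 0.069007;  1/√9986 = 0.010007
W = 10·8.3·(0.069007 − 0.010007) = 4.8970 kWh/t

W = 4.8970 kWh/t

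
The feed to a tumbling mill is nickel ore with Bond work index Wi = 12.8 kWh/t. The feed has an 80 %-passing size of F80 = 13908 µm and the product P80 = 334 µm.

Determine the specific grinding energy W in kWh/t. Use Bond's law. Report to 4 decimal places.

W = 10 Wi (P80^-0.5 − F80^-0.5)
1/√334 = 0.054718;  1/√13908 = 0.008479
W = 10·12.8·(0.054718 − 0.008479) = 5.9185 kWh/t

W = 5.9185 kWh/t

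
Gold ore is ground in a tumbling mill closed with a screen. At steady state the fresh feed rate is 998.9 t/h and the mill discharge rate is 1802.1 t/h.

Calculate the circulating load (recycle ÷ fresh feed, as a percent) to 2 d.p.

CL = 80.41 %

Steady state: M = F + R.
R = M − F = 1802.1 − 998.9 = 803.2 t/h
CL = 100·R/F = 100·803.2/998.9 = 80.41 %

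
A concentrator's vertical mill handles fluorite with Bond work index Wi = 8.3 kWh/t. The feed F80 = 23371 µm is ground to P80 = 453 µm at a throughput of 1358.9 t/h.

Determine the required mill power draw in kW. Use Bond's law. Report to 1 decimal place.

P = 4561.5 kW

W = 10·Wi·(P80^(-½) − F80^(-½))
W = 10·8.3·(1/√453 − 1/√23371) = 10·8.3·(0.040443) = 3.3568 kWh/t
P_mill = W·ṁ = 3.3568·1358.9 = 4561.5 kW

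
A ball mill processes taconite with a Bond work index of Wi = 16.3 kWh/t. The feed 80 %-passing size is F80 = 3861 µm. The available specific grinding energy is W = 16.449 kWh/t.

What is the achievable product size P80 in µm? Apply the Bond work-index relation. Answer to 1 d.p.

P80 = 73.0 µm

W = 10 Wi (1/√P80 − 1/√F80)  [Bond]
P80^(−½) = W/(10 Wi) + F80^(−½)
  = 16.4490/(10·16.3) + 1/√3861 = 0.100914 + 0.016093 = 0.117008
P80 = (1/0.117008)² = 8.5465² = 73.04 µm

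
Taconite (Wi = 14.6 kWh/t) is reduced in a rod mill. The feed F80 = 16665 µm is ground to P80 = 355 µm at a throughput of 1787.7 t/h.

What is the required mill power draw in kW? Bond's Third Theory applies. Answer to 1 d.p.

W = 10 Wi / √P80 − 10 Wi / √F80
W = 10·14.6·(1/√355 − 1/√16665) = 10·14.6·(0.045328) = 6.6179 kWh/t
Power = W × throughput = 6.6179 kWh/t × 1787.7 t/h = 11830.8 kW

P = 11830.8 kW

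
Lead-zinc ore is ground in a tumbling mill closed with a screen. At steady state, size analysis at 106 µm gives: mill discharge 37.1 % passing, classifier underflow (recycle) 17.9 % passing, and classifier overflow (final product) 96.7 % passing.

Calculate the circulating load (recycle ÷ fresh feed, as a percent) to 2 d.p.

Let r = R/F. Size balance at 106 µm:
(1+r)·d = r·u + o ⇒ r = (o−d)/(d−u)
r = (96.7 − 37.1)/(37.1 − 17.9) = 59.6/19.2 = 3.1042
CL = 100·r = 310.42 %

CL = 310.42 %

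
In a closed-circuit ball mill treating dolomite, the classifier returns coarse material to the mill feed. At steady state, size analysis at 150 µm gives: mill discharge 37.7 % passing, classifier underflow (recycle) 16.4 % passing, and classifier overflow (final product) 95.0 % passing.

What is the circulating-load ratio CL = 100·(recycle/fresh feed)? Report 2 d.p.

CL = 269.01 %

Mass balance on the −150 µm fraction:
Fd + Rd = Ru + Fo ⇒ R/F = (o−d)/(d−u)
r = (95.0 − 37.7)/(37.7 − 16.4) = 57.3/21.3 = 2.6901
CL = 100·r = 269.01 %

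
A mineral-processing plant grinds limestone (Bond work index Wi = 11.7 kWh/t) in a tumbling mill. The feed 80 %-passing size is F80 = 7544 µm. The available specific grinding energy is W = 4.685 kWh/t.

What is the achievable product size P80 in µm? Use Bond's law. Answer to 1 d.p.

Bond: W = 10·Wi·(1/√P80 − 1/√F80)
⇒ 1/√P80 = W/(10 Wi) + 1/√F80
  = 4.6850/(10·11.7) + 1/√7544 = 0.040043 + 0.011513 = 0.051556
P80 = (1/0.051556)² = 19.3964² = 376.22 µm

P80 = 376.2 µm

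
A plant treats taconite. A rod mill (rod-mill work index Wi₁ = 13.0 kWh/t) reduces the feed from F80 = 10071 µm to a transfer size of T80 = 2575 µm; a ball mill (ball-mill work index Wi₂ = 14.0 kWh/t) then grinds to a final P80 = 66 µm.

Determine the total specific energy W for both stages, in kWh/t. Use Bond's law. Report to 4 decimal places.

W = 15.7403 kWh/t

W_Bond = 10·Wi·(1/√P₈₀ − 1/√F₈₀)
Stage 1 (10071→2575 µm, Wi₁=13.0): W₁ = 10·13.0·(0.019707 − 0.009965) = 1.2664 kWh/t
Stage 2 (2575→66 µm, Wi₂=14.0): W₂ = 10·14.0·(0.123091 − 0.019707) = 14.4739 kWh/t
W = W₁ + W₂ = 1.2664 + 14.4739 = 15.7403 kWh/t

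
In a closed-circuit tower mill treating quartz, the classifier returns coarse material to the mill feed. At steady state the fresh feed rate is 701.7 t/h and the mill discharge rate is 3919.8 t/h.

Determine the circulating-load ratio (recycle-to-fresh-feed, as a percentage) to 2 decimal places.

M = F + R at steady state, so:
R = M − F = 3919.8 − 701.7 = 3218.1 t/h
CL = 100·R/F = 100·3218.1/701.7 = 458.61 %

CL = 458.61 %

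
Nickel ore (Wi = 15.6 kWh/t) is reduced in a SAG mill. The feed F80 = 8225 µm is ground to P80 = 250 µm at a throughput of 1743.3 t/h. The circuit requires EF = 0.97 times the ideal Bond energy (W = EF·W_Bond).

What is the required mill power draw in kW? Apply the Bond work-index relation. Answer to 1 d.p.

P = 13775.2 kW

Bond:  W = 10 Wi (1/√P − 1/√F)
W = 10·15.6·(1/√250 − 1/√8225) = 10·15.6·(0.052219) = 8.1462 kWh/t
W_actual = 0.97 × 8.1462 = 7.9018 kWh/t
Power = W × throughput = 7.9018 kWh/t × 1743.3 t/h = 13775.2 kW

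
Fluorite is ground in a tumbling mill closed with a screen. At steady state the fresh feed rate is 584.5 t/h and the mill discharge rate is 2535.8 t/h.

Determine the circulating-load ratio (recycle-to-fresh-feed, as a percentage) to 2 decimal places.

CL = 333.84 %

Mill node: discharge = fresh + recycle.
R = M − F = 2535.8 − 584.5 = 1951.3 t/h
CL = 100·R/F = 100·1951.3/584.5 = 333.84 %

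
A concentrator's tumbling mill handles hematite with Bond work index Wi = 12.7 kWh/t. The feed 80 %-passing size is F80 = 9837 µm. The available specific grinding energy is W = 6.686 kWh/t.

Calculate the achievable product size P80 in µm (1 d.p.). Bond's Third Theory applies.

P80 = 254.1 µm

W = 10 Wi (P80^-0.5 − F80^-0.5)
P80^-0.5 = F80^-0.5 + W/(10 Wi)
  = 6.6860/(10·12.7) + 1/√9837 = 0.052646 + 0.010083 = 0.062728
P80 = (1/0.062728)² = 15.9418² = 254.14 µm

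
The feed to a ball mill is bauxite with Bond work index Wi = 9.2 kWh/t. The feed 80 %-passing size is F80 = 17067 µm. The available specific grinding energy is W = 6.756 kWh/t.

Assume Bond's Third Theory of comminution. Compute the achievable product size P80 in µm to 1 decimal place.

W = 10 Wi (1/√P80 − 1/√F80)  [Bond]
P80^-0.5 = F80^-0.5 + W/(10 Wi)
  = 6.7560/(10·9.2) + 1/√17067 = 0.073435 + 0.007655 = 0.081089
P80 = (1/0.081089)² = 12.3321² = 152.08 µm

P80 = 152.1 µm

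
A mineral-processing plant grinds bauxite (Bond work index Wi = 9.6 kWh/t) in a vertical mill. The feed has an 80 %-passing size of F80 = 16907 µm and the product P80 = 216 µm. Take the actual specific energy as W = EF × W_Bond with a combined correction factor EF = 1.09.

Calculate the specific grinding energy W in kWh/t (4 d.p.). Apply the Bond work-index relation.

W = 10 Wi (1/√P80 − 1/√F80)  [Bond]
1/√216 = 0.068041;  1/√16907 = 0.007691
W = 10·9.6·(0.068041 − 0.007691) = 5.7937 kWh/t
Corrected W = EF·W_Bond = 1.09·5.7937 = 6.3151 kWh/t

W = 6.3151 kWh/t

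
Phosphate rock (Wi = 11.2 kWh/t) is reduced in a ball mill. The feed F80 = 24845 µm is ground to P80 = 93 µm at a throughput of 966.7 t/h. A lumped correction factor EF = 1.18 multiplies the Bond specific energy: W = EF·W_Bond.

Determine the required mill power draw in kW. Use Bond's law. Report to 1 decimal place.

P = 12437.5 kW

Bond:  W = 10 Wi (1/√P − 1/√F)
W = 10·11.2·(1/√93 − 1/√24845) = 10·11.2·(0.097351) = 10.9033 kWh/t
W_actual = 1.18 × 10.9033 = 12.8659 kWh/t
Mill draw = 12.8659 × 966.7 = 12437.5 kW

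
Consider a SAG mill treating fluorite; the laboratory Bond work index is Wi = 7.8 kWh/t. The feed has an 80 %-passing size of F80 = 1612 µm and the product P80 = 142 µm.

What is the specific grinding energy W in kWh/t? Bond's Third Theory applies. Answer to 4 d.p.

W = 4.6029 kWh/t

W = 10 Wi / √P80 − 10 Wi / √F80
1/√142 = 0.083918;  1/√1612 = 0.024907
W = 10·7.8·(0.083918 − 0.024907) = 4.6029 kWh/t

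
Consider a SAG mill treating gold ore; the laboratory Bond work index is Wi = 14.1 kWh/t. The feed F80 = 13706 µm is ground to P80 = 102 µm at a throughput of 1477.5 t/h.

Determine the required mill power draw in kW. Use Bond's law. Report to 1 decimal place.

P = 18848.0 kW

W = 10 Wi / √P80 − 10 Wi / √F80
W = 10·14.1·(1/√102 − 1/√13706) = 10·14.1·(0.090473) = 12.7567 kWh/t
Mill draw = 12.7567 × 1477.5 = 18848.0 kW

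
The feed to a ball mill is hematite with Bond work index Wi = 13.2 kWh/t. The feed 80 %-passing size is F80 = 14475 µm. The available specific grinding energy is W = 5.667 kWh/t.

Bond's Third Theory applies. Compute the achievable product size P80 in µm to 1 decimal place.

P80 = 380.8 µm

W = 10·Wi·(P80^(-½) − F80^(-½))
P80^-0.5 = F80^-0.5 + W/(10 Wi)
  = 5.6670/(10·13.2) + 1/√14475 = 0.042932 + 0.008312 = 0.051244
P80 = (1/0.051244)² = 19.5147² = 380.82 µm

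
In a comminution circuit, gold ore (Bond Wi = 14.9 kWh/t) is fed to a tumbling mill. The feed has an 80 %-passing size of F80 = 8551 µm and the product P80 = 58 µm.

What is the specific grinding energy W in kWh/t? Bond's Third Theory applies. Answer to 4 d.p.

W = 10 Wi / √P80 − 10 Wi / √F80
1/√58 = 0.131306;  1/√8551 = 0.010814
W = 10·14.9·(0.131306 − 0.010814) = 17.9534 kWh/t

W = 17.9534 kWh/t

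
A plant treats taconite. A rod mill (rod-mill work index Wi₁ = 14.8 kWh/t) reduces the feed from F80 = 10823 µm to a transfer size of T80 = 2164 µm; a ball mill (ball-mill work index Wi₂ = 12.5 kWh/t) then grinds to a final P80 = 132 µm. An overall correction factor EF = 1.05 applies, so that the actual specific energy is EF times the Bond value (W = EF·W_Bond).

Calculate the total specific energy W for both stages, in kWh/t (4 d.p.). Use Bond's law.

W = 10 Wi (1/√P80 − 1/√F80)  [Bond]
Stage 1 (10823→2164 µm, Wi₁=14.8): W₁ = 10·14.8·(0.021497 − 0.009612) = 1.7589 kWh/t
Stage 2 (2164→132 µm, Wi₂=12.5): W₂ = 10·12.5·(0.087039 − 0.021497) = 8.1928 kWh/t
W = W₁ + W₂ = 1.7589 + 8.1928 = 9.9517 kWh/t
W_actual = 1.05 × 9.9517 = 10.4492 kWh/t

W = 10.4492 kWh/t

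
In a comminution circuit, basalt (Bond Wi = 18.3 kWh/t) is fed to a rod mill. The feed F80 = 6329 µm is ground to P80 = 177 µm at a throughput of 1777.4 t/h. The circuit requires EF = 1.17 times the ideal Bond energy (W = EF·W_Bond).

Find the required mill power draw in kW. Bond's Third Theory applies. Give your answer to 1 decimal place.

P = 23821.0 kW

W = 10 Wi (1/√P80 − 1/√F80)  [Bond]
W = 10·18.3·(1/√177 − 1/√6329) = 10·18.3·(0.062595) = 11.4548 kWh/t
Corrected W = EF·W_Bond = 1.17·11.4548 = 13.4021 kWh/t
Power = W × throughput = 13.4021 kWh/t × 1777.4 t/h = 23821.0 kW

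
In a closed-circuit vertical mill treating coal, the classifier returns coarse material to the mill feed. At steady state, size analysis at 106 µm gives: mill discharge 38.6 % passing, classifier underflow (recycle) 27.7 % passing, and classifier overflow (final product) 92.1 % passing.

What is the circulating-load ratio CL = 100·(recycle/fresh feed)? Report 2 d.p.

CL = 490.83 %

Let r = R/F. Size balance at 106 µm:
(1+r)·d = r·u + o ⇒ r = (o−d)/(d−u)
r = (92.1 − 38.6)/(38.6 − 27.7) = 53.5/10.9 = 4.9083
CL = 100·r = 490.83 %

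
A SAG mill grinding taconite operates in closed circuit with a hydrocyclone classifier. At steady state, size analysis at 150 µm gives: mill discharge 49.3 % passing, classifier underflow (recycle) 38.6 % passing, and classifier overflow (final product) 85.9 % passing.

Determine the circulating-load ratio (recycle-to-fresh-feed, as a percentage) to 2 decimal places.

CL = 342.06 %

Mass balance on the −150 µm fraction:
r = (o − d)/(d − u)
r = (85.9 − 49.3)/(49.3 − 38.6) = 36.6/10.7 = 3.4206
CL = 100·r = 342.06 %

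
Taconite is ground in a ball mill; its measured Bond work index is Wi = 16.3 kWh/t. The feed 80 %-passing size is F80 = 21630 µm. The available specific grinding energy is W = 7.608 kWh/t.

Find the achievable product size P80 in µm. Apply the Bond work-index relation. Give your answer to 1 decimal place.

P80 = 349.7 µm

W = 10 Wi / √P80 − 10 Wi / √F80
⇒ 1/√P80 = W/(10 Wi) + 1/√F80
  = 7.6080/(10·16.3) + 1/√21630 = 0.046675 + 0.006799 = 0.053474
P80 = (1/0.053474)² = 18.7006² = 349.71 µm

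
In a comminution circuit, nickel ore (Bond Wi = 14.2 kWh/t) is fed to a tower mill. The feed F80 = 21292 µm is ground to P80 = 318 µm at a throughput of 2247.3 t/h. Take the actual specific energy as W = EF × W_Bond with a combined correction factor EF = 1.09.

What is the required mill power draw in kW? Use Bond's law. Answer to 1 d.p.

P = 17121.9 kW

W_Bond = 10·Wi·(1/√P₈₀ − 1/√F₈₀)
W = 10·14.2·(1/√318 − 1/√21292) = 10·14.2·(0.049224) = 6.9898 kWh/t
Corrected W = EF·W_Bond = 1.09·6.9898 = 7.6189 kWh/t
Power = W × throughput = 7.6189 kWh/t × 2247.3 t/h = 17121.9 kW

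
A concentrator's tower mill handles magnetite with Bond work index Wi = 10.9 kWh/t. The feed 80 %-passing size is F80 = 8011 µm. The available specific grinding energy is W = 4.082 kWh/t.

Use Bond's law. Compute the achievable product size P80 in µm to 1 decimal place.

P80 = 423.0 µm

W = 10·Wi·[P80^(−½) − F80^(−½)]
1/√P80 = 1/√F80 + W/(10·Wi)
  = 4.0820/(10·10.9) + 1/√8011 = 0.037450 + 0.011173 = 0.048622
P80 = (1/0.048622)² = 20.5667² = 422.99 µm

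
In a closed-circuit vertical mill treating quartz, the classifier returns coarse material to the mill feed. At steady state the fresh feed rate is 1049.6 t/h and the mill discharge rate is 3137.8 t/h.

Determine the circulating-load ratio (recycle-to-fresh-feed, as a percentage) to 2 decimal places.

CL = 198.95 %

Mill node: discharge = fresh + recycle.
R = M − F = 3137.8 − 1049.6 = 2088.2 t/h
CL = 100·R/F = 100·2088.2/1049.6 = 198.95 %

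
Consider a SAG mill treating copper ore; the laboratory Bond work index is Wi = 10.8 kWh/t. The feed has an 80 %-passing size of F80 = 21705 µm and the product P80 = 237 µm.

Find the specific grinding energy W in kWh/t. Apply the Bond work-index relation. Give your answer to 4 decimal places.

W = 6.2823 kWh/t

W = 10 Wi (1/√P80 − 1/√F80)  [Bond]
1/√237 = 0.064957;  1/√21705 = 0.006788
W = 10·10.8·(0.064957 − 0.006788) = 6.2823 kWh/t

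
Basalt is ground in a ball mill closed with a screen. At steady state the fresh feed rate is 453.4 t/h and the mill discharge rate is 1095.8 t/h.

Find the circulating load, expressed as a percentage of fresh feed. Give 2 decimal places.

M = F + R at steady state, so:
R = M − F = 1095.8 − 453.4 = 642.4 t/h
CL = 100·R/F = 100·642.4/453.4 = 141.69 %

CL = 141.69 %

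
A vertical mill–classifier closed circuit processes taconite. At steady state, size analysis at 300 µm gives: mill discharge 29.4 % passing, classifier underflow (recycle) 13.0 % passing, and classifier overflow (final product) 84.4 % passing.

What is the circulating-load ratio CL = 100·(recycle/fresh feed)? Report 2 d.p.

CL = 335.37 %

Classifier node, passing 300 µm:
Fd + Rd = Ru + Fo ⇒ R/F = (o−d)/(d−u)
r = (84.4 − 29.4)/(29.4 − 13.0) = 55.0/16.4 = 3.3537
CL = 100·r = 335.37 %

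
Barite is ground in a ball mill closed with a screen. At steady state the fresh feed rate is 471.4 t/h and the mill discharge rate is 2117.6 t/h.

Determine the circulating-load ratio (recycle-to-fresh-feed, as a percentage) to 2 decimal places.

CL = 349.22 %

Steady state: M = F + R.
R = M − F = 2117.6 − 471.4 = 1646.2 t/h
CL = 100·R/F = 100·1646.2/471.4 = 349.22 %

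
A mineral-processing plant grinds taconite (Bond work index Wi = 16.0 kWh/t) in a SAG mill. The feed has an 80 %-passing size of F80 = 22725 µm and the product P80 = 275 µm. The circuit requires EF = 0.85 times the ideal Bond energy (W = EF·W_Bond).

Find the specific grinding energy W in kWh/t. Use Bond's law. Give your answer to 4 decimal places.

W = 7.2989 kWh/t

W_Bond = 10·Wi·(1/√P₈₀ − 1/√F₈₀)
1/√275 = 0.060302;  1/√22725 = 0.006634
W = 10·16.0·(0.060302 − 0.006634) = 8.5870 kWh/t
W_actual = 0.85 × 8.5870 = 7.2989 kWh/t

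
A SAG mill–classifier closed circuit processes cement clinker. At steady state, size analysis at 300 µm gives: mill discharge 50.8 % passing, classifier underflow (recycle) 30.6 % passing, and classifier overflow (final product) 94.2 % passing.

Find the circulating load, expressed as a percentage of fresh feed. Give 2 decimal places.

Two-product formula at 300 µm:
d + r·d = r·u + o → r(d−u) = o−d
r = (94.2 − 50.8)/(50.8 − 30.6) = 43.4/20.2 = 2.1485
CL = 100·r = 214.85 %

CL = 214.85 %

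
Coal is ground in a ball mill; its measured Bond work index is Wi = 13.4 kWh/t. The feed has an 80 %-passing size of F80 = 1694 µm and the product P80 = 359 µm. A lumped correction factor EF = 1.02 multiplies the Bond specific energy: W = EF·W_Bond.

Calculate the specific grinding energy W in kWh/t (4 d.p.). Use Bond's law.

W = 3.8929 kWh/t

W = 10 Wi (P80^-0.5 − F80^-0.5)
1/√359 = 0.052778;  1/√1694 = 0.024296
W = 10·13.4·(0.052778 − 0.024296) = 3.8165 kWh/t
Apply correction: 3.8165 × 1.02 = 3.8929 kWh/t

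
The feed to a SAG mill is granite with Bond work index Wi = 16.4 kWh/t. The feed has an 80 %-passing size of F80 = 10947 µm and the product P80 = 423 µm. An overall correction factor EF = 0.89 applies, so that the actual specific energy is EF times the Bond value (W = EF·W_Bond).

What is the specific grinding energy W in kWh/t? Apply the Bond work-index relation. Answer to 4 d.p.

W = 10 Wi (1/√P80 − 1/√F80)  [Bond]
1/√423 = 0.048622;  1/√10947 = 0.009558
W = 10·16.4·(0.048622 − 0.009558) = 6.4065 kWh/t
Corrected W = EF·W_Bond = 0.89·6.4065 = 5.7018 kWh/t

W = 5.7018 kWh/t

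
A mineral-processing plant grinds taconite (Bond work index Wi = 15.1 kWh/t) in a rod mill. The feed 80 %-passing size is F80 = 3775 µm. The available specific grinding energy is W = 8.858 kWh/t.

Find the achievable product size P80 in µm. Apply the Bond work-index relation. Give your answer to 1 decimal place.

P80 = 178.1 µm

W = 10·Wi·[P80^(−½) − F80^(−½)]
P80^-0.5 = F80^-0.5 + W/(10 Wi)
  = 8.8580/(10·15.1) + 1/√3775 = 0.058662 + 0.016276 = 0.074938
P80 = (1/0.074938)² = 13.3444² = 178.07 µm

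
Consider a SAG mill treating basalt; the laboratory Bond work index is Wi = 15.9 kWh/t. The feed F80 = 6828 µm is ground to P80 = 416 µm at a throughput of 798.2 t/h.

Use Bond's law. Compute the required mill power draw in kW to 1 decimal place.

P = 4686.6 kW

Bond:  W = 10 Wi (1/√P − 1/√F)
W = 10·15.9·(1/√416 − 1/√6828) = 10·15.9·(0.036927) = 5.8714 kWh/t
P = W·T = 5.8714·798.2 = 4686.6 kW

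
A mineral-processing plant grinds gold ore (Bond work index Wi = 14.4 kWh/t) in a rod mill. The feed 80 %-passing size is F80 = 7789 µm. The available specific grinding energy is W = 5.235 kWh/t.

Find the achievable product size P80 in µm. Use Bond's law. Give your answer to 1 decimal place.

Bond: W = 10·Wi·(1/√P80 − 1/√F80)
P80^-0.5 = F80^-0.5 + W/(10 Wi)
  = 5.2350/(10·14.4) + 1/√7789 = 0.036354 + 0.011331 = 0.047685
P80 = (1/0.047685)² = 20.9710² = 439.78 µm

P80 = 439.8 µm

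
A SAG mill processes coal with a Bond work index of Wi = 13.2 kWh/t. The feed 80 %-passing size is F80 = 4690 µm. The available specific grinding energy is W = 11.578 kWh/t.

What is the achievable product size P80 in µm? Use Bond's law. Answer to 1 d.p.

Bond: W = 10·Wi·(1/√P80 − 1/√F80)
⇒ 1/√P80 = W/(10 Wi) + 1/√F80
  = 11.5780/(10·13.2) + 1/√4690 = 0.087712 + 0.014602 = 0.102314
P80 = (1/0.102314)² = 9.7738² = 95.53 µm

P80 = 95.5 µm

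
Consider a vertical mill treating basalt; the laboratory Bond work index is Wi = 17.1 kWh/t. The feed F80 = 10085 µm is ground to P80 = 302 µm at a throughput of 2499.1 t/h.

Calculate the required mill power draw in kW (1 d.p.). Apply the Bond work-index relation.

W = 10·Wi·[P80^(−½) − F80^(−½)]
W = 10·17.1·(1/√302 − 1/√10085) = 10·17.1·(0.047586) = 8.1372 kWh/t
P = W·T = 8.1372·2499.1 = 20335.6 kW

P = 20335.6 kW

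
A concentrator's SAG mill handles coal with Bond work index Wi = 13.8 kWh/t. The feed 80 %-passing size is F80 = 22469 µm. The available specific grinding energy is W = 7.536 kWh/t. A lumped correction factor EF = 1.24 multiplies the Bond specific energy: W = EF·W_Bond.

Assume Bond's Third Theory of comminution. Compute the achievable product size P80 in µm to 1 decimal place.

P80 = 388.9 µm

Bond: W = 10·Wi·(1/√P80 − 1/√F80)
W_Bond = W / EF = 7.536 / 1.24 = 6.0774 kWh/t
1/√P80 = 1/√F80 + W_Bond/(10·Wi)
  = 6.0774/(10·13.8) + 1/√22469 = 0.044039 + 0.006671 = 0.050711
P80 = (1/0.050711)² = 19.7198² = 388.87 µm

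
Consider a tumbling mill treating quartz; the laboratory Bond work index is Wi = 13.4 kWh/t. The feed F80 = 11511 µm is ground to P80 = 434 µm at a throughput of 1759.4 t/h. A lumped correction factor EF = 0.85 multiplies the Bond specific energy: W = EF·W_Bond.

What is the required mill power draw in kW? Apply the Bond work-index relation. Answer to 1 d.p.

W = 10 Wi / √P80 − 10 Wi / √F80
W = 10·13.4·(1/√434 − 1/√11511) = 10·13.4·(0.038681) = 5.1832 kWh/t
Corrected W = EF·W_Bond = 0.85·5.1832 = 4.4058 kWh/t
P = W·T = 4.4058·1759.4 = 7751.5 kW

P = 7751.5 kW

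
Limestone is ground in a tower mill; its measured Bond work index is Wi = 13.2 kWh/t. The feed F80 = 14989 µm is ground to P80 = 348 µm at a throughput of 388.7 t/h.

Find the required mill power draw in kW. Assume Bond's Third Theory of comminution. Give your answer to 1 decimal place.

Bond:  W = 10 Wi (1/√P − 1/√F)
W = 10·13.2·(1/√348 − 1/√14989) = 10·13.2·(0.045438) = 5.9978 kWh/t
P_mill = W·ṁ = 5.9978·388.7 = 2331.3 kW

P = 2331.3 kW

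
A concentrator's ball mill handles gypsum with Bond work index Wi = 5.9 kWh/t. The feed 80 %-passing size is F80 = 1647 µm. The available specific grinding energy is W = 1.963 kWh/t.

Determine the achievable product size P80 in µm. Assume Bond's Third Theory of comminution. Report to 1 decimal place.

P80 = 298.2 µm

W = 10 Wi / √P80 − 10 Wi / √F80
⇒ 1/√P80 = W/(10 Wi) + 1/√F80
  = 1.9630/(10·5.9) + 1/√1647 = 0.033271 + 0.024641 = 0.057912
P80 = (1/0.057912)² = 17.2676² = 298.17 µm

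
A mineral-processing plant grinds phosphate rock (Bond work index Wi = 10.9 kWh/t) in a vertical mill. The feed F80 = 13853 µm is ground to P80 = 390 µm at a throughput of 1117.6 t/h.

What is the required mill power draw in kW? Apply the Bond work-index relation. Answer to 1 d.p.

Bond:  W = 10 Wi (1/√P − 1/√F)
W = 10·10.9·(1/√390 − 1/√13853) = 10·10.9·(0.042141) = 4.5933 kWh/t
Power = W × throughput = 4.5933 kWh/t × 1117.6 t/h = 5133.5 kW

P = 5133.5 kW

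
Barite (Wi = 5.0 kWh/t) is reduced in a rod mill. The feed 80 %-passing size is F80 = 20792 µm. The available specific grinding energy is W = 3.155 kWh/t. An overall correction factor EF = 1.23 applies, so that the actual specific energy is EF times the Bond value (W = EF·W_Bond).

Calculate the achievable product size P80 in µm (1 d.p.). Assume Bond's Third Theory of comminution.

P80 = 294.9 µm

W = 10 Wi / √P80 − 10 Wi / √F80
W_Bond = W / EF = 3.155 / 1.23 = 2.5650 kWh/t
1/√P80 = 1/√F80 + W_Bond/(10·Wi)
  = 2.5650/(10·5.0) + 1/√20792 = 0.051301 + 0.006935 = 0.058236
P80 = (1/0.058236)² = 17.1715² = 294.86 µm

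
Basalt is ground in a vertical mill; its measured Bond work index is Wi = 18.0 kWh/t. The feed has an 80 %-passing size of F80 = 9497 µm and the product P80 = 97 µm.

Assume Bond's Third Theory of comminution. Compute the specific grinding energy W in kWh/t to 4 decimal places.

W_Bond = 10·Wi·(1/√P₈₀ − 1/√F₈₀)
1/√97 = 0.101535;  1/√9497 = 0.010261
W = 10·18.0·(0.101535 − 0.010261) = 16.4292 kWh/t

W = 16.4292 kWh/t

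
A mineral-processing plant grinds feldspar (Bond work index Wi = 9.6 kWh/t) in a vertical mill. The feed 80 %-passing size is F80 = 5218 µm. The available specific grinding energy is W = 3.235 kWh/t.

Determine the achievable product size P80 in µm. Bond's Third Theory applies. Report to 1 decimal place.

Bond: W = 10·Wi·(1/√P80 − 1/√F80)
⇒ 1/√P80 = W/(10 Wi) + 1/√F80
  = 3.2350/(10·9.6) + 1/√5218 = 0.033698 + 0.013844 = 0.047541
P80 = (1/0.047541)² = 21.0343² = 442.44 µm

P80 = 442.4 µm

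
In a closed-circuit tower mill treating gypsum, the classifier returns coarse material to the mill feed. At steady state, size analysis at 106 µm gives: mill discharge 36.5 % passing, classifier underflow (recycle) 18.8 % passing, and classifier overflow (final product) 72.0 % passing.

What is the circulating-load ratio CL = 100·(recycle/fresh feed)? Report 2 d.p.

CL = 200.56 %

Two-product formula at 106 µm:
r = (o − d)/(d − u)
r = (72.0 − 36.5)/(36.5 − 18.8) = 35.5/17.7 = 2.0056
CL = 100·r = 200.56 %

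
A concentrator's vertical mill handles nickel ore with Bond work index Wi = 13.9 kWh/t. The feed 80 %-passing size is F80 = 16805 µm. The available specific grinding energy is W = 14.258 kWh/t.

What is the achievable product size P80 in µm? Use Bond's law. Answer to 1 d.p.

P80 = 82.2 µm

W = 10 Wi / √P80 − 10 Wi / √F80
⇒ 1/√P80 = W/(10·Wi) + 1/√F80
  = 14.2580/(10·13.9) + 1/√16805 = 0.102576 + 0.007714 = 0.110290
P80 = (1/0.110290)² = 9.0670² = 82.21 µm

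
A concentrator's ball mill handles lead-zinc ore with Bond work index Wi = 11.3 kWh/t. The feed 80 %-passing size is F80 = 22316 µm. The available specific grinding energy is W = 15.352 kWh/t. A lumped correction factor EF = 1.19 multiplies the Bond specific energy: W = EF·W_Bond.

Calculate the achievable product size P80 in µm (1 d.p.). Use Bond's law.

P80 = 68.5 µm

W_Bond = 10·Wi·(1/√P₈₀ − 1/√F₈₀)
W_Bond = W / EF = 15.352 / 1.19 = 12.9008 kWh/t
P80^(−½) = W_Bond/(10 Wi) + F80^(−½)
  = 12.9008/(10·11.3) + 1/√22316 = 0.114167 + 0.006694 = 0.120861
P80 = (1/0.120861)² = 8.2740² = 68.46 µm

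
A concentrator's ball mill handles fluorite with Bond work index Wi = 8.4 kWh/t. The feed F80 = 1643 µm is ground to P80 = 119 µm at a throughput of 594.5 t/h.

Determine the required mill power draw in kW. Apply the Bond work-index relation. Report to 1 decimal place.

P = 3345.8 kW

Bond: W = 10·Wi·(1/√P80 − 1/√F80)
W = 10·8.4·(1/√119 − 1/√1643) = 10·8.4·(0.066999) = 5.6279 kWh/t
P_mill = W·ṁ = 5.6279·594.5 = 3345.8 kW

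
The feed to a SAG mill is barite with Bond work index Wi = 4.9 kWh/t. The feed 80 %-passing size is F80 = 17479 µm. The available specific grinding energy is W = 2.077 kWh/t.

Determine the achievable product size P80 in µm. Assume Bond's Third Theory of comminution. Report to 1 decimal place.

W = 10·Wi·(P80^(-½) − F80^(-½))
⇒ 1/√P80 = W/(10 Wi) + 1/√F80
  = 2.0770/(10·4.9) + 1/√17479 = 0.042388 + 0.007564 = 0.049952
P80 = (1/0.049952)² = 20.0194² = 400.78 µm

P80 = 400.8 µm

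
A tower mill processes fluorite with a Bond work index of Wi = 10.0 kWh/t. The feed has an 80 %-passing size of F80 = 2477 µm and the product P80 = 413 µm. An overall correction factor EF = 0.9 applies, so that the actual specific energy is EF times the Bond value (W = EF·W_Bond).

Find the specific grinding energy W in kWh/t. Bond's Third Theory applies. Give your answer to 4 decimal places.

W = 2.6203 kWh/t

W = 10·Wi·[P80^(−½) − F80^(−½)]
1/√413 = 0.049207;  1/√2477 = 0.020093
W = 10·10.0·(0.049207 − 0.020093) = 2.9114 kWh/t
Apply correction: 2.9114 × 0.9 = 2.6203 kWh/t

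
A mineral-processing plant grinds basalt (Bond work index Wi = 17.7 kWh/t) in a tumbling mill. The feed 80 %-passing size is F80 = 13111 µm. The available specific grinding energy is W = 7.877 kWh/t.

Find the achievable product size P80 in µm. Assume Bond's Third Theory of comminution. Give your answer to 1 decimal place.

W = 10 Wi (P80^-0.5 − F80^-0.5)
⇒ 1/√P80 = W/(10·Wi) + 1/√F80
  = 7.8770/(10·17.7) + 1/√13111 = 0.044503 + 0.008733 = 0.053236
P80 = (1/0.053236)² = 18.7842² = 352.85 µm

P80 = 352.8 µm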